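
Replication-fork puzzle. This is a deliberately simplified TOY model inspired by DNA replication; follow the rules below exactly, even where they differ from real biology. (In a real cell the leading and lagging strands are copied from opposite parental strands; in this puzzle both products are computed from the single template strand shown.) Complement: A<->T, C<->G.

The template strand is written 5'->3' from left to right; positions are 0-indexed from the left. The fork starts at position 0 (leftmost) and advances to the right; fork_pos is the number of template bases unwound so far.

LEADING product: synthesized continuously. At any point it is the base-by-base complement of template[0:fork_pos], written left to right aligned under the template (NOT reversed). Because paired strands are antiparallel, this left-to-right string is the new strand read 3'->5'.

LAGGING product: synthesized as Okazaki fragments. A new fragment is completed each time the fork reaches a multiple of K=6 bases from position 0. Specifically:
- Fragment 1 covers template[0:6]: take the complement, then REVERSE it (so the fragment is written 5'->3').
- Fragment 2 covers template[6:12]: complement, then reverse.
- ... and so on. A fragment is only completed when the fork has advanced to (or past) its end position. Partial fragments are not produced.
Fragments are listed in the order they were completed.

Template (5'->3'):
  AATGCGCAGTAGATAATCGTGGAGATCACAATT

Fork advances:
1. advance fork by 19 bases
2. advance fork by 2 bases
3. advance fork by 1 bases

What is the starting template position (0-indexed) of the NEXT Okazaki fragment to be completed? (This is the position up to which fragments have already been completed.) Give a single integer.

Answer: 18

Derivation:
Step 1: advance 19 -> fork_pos = 0 + 19 = 19. Reached multiple(s) of 6: 6, 12, 18 -> fragments 1-3 completed (3 total).
Step 2: advance 2 -> fork_pos = 19 + 2 = 21. Next multiple of 6 is 24 (not reached); still 3 fragment(s).
Step 3: advance 1 -> fork_pos = 21 + 1 = 22. Next multiple of 6 is 24 (not reached); still 3 fragment(s).
3 fragment(s) completed, covering template[0:18] (3 x 6 = 18). The next fragment, fragment 4, covers template[18:24], so it starts at position 18.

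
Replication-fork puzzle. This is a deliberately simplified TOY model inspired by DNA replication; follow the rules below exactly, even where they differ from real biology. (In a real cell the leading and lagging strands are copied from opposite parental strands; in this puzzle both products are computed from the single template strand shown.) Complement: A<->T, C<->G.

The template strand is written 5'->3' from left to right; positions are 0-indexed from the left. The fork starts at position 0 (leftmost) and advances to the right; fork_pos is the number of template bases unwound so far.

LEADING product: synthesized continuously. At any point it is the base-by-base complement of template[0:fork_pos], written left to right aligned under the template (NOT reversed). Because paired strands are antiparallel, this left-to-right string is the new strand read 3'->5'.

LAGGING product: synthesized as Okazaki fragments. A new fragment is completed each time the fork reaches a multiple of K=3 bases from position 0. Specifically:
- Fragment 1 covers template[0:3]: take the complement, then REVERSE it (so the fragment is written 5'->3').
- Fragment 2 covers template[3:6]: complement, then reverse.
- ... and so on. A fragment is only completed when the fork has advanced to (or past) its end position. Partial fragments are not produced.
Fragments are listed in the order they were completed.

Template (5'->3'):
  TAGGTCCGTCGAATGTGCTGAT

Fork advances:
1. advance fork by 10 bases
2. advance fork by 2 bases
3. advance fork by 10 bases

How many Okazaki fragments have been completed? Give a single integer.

Answer: 7

Derivation:
Step 1: advance 10 -> fork_pos = 0 + 10 = 10. Reached multiple(s) of 3: 3, 6, 9 -> fragments 1-3 completed (3 total).
Step 2: advance 2 -> fork_pos = 10 + 2 = 12. Reached multiple(s) of 3: 12 -> fragment 4 completed (4 total).
Step 3: advance 10 -> fork_pos = 12 + 10 = 22. Reached multiple(s) of 3: 15, 18, 21 -> fragments 5-7 completed (7 total).
Check: final fork_pos = 22; the multiples of 3 that are <= 22 are 3..21 -> 22 // 3 = 7 completed fragment(s).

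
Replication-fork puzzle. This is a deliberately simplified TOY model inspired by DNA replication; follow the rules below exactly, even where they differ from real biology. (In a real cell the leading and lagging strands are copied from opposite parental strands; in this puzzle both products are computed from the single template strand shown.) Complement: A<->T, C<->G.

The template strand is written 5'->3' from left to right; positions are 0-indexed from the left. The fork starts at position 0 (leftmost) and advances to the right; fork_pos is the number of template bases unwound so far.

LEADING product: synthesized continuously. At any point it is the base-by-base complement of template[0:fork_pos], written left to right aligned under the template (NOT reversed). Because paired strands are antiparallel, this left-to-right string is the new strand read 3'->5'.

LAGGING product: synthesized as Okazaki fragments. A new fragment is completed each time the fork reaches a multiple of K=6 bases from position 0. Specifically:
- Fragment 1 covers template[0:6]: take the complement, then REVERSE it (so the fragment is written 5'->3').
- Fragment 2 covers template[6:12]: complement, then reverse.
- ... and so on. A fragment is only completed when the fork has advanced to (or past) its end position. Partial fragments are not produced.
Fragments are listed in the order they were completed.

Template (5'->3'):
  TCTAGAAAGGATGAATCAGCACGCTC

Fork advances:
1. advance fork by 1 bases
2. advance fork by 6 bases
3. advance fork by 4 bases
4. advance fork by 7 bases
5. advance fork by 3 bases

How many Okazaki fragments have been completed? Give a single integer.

Answer: 3

Derivation:
Step 1: advance 1 -> fork_pos = 0 + 1 = 1. Next multiple of 6 is 6 (not reached); still 0 fragment(s).
Step 2: advance 6 -> fork_pos = 1 + 6 = 7. Reached multiple(s) of 6: 6 -> fragment 1 completed (1 total).
Step 3: advance 4 -> fork_pos = 7 + 4 = 11. Next multiple of 6 is 12 (not reached); still 1 fragment(s).
Step 4: advance 7 -> fork_pos = 11 + 7 = 18. Reached multiple(s) of 6: 12, 18 -> fragments 2-3 completed (3 total).
Step 5: advance 3 -> fork_pos = 18 + 3 = 21. Next multiple of 6 is 24 (not reached); still 3 fragment(s).
Check: final fork_pos = 21; the multiples of 6 that are <= 21 are 6..18 -> 21 // 6 = 3 completed fragment(s).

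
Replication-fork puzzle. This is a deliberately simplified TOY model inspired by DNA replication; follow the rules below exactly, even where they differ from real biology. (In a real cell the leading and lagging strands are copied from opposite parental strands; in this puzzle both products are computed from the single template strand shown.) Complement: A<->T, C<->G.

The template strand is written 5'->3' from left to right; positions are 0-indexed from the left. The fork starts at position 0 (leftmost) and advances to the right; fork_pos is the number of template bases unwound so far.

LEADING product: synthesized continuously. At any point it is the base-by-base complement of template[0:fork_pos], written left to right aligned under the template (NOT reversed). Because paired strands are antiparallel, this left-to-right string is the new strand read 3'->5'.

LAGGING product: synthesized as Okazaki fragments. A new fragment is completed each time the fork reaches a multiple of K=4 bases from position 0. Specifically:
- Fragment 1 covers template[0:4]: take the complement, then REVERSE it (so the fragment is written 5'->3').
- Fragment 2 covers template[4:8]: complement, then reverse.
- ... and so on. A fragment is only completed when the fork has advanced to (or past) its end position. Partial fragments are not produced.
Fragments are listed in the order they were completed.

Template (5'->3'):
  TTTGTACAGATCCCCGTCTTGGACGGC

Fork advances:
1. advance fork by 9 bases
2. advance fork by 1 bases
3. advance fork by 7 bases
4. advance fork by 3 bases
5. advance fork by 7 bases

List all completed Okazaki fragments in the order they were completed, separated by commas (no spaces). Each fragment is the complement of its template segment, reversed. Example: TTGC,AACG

Answer: CAAA,TGTA,GATC,CGGG,AAGA,GTCC

Derivation:
Step 1: advance 9 -> fork_pos = 0 + 9 = 9. Reached multiple(s) of 4: 4, 8 -> fragments 1-2 completed (2 total).
Step 2: advance 1 -> fork_pos = 9 + 1 = 10. Next multiple of 4 is 12 (not reached); still 2 fragment(s).
Step 3: advance 7 -> fork_pos = 10 + 7 = 17. Reached multiple(s) of 4: 12, 16 -> fragments 3-4 completed (4 total).
Step 4: advance 3 -> fork_pos = 17 + 3 = 20. Reached multiple(s) of 4: 20 -> fragment 5 completed (5 total).
Step 5: advance 7 -> fork_pos = 20 + 7 = 27. Reached multiple(s) of 4: 24 -> fragment 6 completed (6 total).
Final fork_pos = 27, so 6 fragment(s) are complete. Build each: template segment -> complement -> reverse.
Fragment 1: template[0:4] = TTTG -> complement AAAC -> reversed CAAA
Fragment 2: template[4:8] = TACA -> complement ATGT -> reversed TGTA
Fragment 3: template[8:12] = GATC -> complement CTAG -> reversed GATC
Fragment 4: template[12:16] = CCCG -> complement GGGC -> reversed CGGG
Fragment 5: template[16:20] = TCTT -> complement AGAA -> reversed AAGA
Fragment 6: template[20:24] = GGAC -> complement CCTG -> reversed GTCC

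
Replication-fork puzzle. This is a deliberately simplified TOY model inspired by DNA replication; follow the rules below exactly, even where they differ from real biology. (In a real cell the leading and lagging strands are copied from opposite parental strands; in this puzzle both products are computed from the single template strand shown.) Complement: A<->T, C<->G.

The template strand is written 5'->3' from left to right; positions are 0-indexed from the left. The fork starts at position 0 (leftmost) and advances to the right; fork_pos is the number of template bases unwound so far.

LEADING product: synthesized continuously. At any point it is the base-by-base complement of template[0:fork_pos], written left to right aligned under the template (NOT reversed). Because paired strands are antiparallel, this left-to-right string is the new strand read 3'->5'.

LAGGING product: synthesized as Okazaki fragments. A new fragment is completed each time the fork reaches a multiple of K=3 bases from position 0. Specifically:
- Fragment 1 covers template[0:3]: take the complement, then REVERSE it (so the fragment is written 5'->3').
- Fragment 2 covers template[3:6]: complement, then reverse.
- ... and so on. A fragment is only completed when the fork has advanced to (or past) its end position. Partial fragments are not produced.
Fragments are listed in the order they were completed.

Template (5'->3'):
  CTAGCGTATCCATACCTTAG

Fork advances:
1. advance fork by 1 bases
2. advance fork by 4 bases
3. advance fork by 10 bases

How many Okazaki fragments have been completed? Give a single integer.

Step 1: advance 1 -> fork_pos = 0 + 1 = 1. Next multiple of 3 is 3 (not reached); still 0 fragment(s).
Step 2: advance 4 -> fork_pos = 1 + 4 = 5. Reached multiple(s) of 3: 3 -> fragment 1 completed (1 total).
Step 3: advance 10 -> fork_pos = 5 + 10 = 15. Reached multiple(s) of 3: 6, 9, 12, 15 -> fragments 2-5 completed (5 total).
Check: final fork_pos = 15; the multiples of 3 that are <= 15 are 3..15 -> 15 // 3 = 5 completed fragment(s).

Answer: 5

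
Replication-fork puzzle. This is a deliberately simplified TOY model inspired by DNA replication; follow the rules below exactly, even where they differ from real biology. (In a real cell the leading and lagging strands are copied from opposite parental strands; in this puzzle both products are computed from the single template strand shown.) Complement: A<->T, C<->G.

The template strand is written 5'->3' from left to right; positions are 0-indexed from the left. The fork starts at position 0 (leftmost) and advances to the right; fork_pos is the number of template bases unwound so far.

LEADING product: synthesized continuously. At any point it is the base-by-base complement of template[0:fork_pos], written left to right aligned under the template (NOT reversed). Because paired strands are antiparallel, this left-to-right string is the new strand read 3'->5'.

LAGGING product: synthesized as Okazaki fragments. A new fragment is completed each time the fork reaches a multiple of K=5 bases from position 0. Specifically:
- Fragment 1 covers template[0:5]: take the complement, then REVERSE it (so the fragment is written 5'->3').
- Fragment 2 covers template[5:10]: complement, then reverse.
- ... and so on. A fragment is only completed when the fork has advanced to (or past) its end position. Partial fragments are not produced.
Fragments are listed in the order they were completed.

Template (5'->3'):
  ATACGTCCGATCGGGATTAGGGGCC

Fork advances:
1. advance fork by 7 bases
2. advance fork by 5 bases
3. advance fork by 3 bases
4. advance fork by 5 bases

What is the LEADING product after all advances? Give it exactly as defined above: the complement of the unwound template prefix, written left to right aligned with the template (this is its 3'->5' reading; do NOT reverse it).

Step 1: advance 7 -> fork_pos = 0 + 7 = 7.
Step 2: advance 5 -> fork_pos = 7 + 5 = 12.
Step 3: advance 3 -> fork_pos = 12 + 3 = 15.
Step 4: advance 5 -> fork_pos = 15 + 5 = 20.
Unwound prefix: template[0:20] = ATACGTCCGATCGGGATTAG
Complement it base by base (A<->T, C<->G), keeping left-to-right order:
  [0:5] ATACG -> TATGC
  [5:10] TCCGA -> AGGCT
  [10:15] TCGGG -> AGCCC
  [15:20] ATTAG -> TAATC
Concatenate: TATGCAGGCTAGCCCTAATC (length 20; written aligned with the template, i.e. 3'->5').

Answer: TATGCAGGCTAGCCCTAATC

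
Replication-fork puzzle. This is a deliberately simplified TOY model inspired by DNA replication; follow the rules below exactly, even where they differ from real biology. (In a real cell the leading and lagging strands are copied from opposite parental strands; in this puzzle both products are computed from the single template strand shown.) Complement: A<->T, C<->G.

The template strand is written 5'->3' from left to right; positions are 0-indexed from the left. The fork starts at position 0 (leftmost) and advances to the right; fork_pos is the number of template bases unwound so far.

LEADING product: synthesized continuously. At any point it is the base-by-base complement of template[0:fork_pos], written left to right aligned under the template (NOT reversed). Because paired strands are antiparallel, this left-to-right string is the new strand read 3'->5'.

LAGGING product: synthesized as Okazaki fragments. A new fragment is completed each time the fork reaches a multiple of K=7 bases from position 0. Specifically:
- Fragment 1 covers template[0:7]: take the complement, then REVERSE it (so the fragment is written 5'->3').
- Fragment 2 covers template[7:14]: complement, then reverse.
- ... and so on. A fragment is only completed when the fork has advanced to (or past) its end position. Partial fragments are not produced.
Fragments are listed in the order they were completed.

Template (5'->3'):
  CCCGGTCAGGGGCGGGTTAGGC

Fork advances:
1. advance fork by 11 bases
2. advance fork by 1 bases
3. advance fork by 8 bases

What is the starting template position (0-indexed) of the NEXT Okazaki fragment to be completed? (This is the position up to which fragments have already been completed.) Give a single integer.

Answer: 14

Derivation:
Step 1: advance 11 -> fork_pos = 0 + 11 = 11. Reached multiple(s) of 7: 7 -> fragment 1 completed (1 total).
Step 2: advance 1 -> fork_pos = 11 + 1 = 12. Next multiple of 7 is 14 (not reached); still 1 fragment(s).
Step 3: advance 8 -> fork_pos = 12 + 8 = 20. Reached multiple(s) of 7: 14 -> fragment 2 completed (2 total).
2 fragment(s) completed, covering template[0:14] (2 x 7 = 14). The next fragment, fragment 3, covers template[14:21], so it starts at position 14.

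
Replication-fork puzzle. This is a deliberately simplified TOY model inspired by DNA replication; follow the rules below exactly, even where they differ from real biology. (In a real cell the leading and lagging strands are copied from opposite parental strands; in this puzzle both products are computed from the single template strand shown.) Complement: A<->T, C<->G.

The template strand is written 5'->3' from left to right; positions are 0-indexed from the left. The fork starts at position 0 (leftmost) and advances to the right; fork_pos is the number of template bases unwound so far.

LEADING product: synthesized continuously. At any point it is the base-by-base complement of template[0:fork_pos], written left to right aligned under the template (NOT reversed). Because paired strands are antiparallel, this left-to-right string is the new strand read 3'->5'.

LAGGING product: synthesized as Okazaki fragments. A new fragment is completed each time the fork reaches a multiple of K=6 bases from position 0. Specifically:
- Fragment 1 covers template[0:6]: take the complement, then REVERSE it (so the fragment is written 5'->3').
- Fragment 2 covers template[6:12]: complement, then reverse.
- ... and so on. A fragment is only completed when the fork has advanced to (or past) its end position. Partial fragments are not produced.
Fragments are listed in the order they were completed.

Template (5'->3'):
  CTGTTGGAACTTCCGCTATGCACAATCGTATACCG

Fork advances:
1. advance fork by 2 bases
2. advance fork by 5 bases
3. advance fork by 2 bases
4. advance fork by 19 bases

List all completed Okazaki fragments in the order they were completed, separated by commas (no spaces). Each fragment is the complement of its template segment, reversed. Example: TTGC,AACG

Answer: CAACAG,AAGTTC,TAGCGG,TGTGCA

Derivation:
Step 1: advance 2 -> fork_pos = 0 + 2 = 2. Next multiple of 6 is 6 (not reached); still 0 fragment(s).
Step 2: advance 5 -> fork_pos = 2 + 5 = 7. Reached multiple(s) of 6: 6 -> fragment 1 completed (1 total).
Step 3: advance 2 -> fork_pos = 7 + 2 = 9. Next multiple of 6 is 12 (not reached); still 1 fragment(s).
Step 4: advance 19 -> fork_pos = 9 + 19 = 28. Reached multiple(s) of 6: 12, 18, 24 -> fragments 2-4 completed (4 total).
Final fork_pos = 28, so 4 fragment(s) are complete. Build each: template segment -> complement -> reverse.
Fragment 1: template[0:6] = CTGTTG -> complement GACAAC -> reversed CAACAG
Fragment 2: template[6:12] = GAACTT -> complement CTTGAA -> reversed AAGTTC
Fragment 3: template[12:18] = CCGCTA -> complement GGCGAT -> reversed TAGCGG
Fragment 4: template[18:24] = TGCACA -> complement ACGTGT -> reversed TGTGCA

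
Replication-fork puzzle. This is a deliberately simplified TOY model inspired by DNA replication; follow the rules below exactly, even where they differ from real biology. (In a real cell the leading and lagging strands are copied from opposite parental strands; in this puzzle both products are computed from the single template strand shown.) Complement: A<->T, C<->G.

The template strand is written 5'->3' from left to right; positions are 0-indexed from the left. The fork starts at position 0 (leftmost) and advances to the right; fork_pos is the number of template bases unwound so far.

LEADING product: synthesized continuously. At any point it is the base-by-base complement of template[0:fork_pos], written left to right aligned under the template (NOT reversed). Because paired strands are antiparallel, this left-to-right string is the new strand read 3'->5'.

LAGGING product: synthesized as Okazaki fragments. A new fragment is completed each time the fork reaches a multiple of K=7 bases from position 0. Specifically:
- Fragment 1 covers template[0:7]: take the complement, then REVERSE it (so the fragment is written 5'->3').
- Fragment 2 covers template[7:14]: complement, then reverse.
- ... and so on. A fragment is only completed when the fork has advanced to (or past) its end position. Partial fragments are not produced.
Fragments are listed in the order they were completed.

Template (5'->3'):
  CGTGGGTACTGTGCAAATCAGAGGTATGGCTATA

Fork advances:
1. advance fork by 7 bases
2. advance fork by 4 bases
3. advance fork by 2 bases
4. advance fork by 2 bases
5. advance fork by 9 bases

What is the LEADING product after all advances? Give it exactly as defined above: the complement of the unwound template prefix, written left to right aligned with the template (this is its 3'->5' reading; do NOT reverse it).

Answer: GCACCCATGACACGTTTAGTCTCC

Derivation:
Step 1: advance 7 -> fork_pos = 0 + 7 = 7.
Step 2: advance 4 -> fork_pos = 7 + 4 = 11.
Step 3: advance 2 -> fork_pos = 11 + 2 = 13.
Step 4: advance 2 -> fork_pos = 13 + 2 = 15.
Step 5: advance 9 -> fork_pos = 15 + 9 = 24.
Unwound prefix: template[0:24] = CGTGGGTACTGTGCAAATCAGAGG
Complement it base by base (A<->T, C<->G), keeping left-to-right order:
  [0:5] CGTGG -> GCACC
  [5:10] GTACT -> CATGA
  [10:15] GTGCA -> CACGT
  [15:20] AATCA -> TTAGT
  [20:24] GAGG -> CTCC
Concatenate: GCACCCATGACACGTTTAGTCTCC (length 24; written aligned with the template, i.e. 3'->5').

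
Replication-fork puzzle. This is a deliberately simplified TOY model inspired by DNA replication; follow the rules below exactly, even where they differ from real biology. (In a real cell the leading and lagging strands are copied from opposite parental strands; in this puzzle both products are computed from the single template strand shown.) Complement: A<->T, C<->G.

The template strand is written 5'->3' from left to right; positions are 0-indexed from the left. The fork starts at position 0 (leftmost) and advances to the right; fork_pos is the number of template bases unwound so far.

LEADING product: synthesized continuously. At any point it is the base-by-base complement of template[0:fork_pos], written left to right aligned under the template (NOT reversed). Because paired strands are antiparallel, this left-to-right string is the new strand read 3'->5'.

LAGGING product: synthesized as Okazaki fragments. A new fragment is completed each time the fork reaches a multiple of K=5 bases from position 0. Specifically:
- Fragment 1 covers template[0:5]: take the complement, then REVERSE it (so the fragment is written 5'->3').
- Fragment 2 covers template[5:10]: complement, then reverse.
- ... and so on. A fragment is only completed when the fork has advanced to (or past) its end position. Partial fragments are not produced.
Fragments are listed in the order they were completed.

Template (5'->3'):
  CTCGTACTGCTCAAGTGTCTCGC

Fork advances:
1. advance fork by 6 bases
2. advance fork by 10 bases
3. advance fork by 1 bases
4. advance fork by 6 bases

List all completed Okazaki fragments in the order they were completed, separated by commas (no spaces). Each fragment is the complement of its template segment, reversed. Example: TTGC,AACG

Answer: ACGAG,GCAGT,CTTGA,AGACA

Derivation:
Step 1: advance 6 -> fork_pos = 0 + 6 = 6. Reached multiple(s) of 5: 5 -> fragment 1 completed (1 total).
Step 2: advance 10 -> fork_pos = 6 + 10 = 16. Reached multiple(s) of 5: 10, 15 -> fragments 2-3 completed (3 total).
Step 3: advance 1 -> fork_pos = 16 + 1 = 17. Next multiple of 5 is 20 (not reached); still 3 fragment(s).
Step 4: advance 6 -> fork_pos = 17 + 6 = 23. Reached multiple(s) of 5: 20 -> fragment 4 completed (4 total).
Final fork_pos = 23, so 4 fragment(s) are complete. Build each: template segment -> complement -> reverse.
Fragment 1: template[0:5] = CTCGT -> complement GAGCA -> reversed ACGAG
Fragment 2: template[5:10] = ACTGC -> complement TGACG -> reversed GCAGT
Fragment 3: template[10:15] = TCAAG -> complement AGTTC -> reversed CTTGA
Fragment 4: template[15:20] = TGTCT -> complement ACAGA -> reversed AGACA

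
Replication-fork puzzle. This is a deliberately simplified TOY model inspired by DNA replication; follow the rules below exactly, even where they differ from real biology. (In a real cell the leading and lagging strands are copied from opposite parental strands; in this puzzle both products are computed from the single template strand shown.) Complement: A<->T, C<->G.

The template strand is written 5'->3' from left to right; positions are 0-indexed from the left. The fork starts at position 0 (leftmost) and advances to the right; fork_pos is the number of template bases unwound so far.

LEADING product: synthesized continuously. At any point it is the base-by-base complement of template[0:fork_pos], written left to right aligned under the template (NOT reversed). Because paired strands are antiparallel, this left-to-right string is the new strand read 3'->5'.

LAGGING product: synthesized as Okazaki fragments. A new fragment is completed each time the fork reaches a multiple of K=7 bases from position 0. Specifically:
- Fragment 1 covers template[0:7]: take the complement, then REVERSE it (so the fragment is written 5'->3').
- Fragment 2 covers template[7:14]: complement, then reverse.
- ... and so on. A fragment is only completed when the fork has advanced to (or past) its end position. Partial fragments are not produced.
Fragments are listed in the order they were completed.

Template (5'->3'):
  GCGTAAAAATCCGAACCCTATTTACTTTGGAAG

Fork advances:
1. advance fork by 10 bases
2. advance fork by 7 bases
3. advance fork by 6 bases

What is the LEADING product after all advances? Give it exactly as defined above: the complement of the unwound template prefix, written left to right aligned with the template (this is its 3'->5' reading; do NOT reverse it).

Step 1: advance 10 -> fork_pos = 0 + 10 = 10.
Step 2: advance 7 -> fork_pos = 10 + 7 = 17.
Step 3: advance 6 -> fork_pos = 17 + 6 = 23.
Unwound prefix: template[0:23] = GCGTAAAAATCCGAACCCTATTT
Complement it base by base (A<->T, C<->G), keeping left-to-right order:
  [0:5] GCGTA -> CGCAT
  [5:10] AAAAT -> TTTTA
  [10:15] CCGAA -> GGCTT
  [15:20] CCCTA -> GGGAT
  [20:23] TTT -> AAA
Concatenate: CGCATTTTTAGGCTTGGGATAAA (length 23; written aligned with the template, i.e. 3'->5').

Answer: CGCATTTTTAGGCTTGGGATAAA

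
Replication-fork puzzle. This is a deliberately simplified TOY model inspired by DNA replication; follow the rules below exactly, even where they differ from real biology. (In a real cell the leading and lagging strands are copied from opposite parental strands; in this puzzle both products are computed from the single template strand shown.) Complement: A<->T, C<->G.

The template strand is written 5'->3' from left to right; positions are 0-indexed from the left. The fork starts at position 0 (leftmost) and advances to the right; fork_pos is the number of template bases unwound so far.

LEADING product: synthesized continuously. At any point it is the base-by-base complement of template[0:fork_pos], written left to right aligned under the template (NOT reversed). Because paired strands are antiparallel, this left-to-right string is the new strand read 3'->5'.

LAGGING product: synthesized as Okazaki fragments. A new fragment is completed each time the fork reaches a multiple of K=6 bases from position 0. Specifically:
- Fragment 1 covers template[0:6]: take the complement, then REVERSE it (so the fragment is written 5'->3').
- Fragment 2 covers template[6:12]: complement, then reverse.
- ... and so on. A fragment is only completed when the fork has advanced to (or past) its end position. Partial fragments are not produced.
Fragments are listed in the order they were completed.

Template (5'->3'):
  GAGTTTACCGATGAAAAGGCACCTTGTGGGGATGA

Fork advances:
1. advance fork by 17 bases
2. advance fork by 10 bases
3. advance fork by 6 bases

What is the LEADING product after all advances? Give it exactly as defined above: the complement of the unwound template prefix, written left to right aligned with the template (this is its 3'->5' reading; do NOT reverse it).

Step 1: advance 17 -> fork_pos = 0 + 17 = 17.
Step 2: advance 10 -> fork_pos = 17 + 10 = 27.
Step 3: advance 6 -> fork_pos = 27 + 6 = 33.
Unwound prefix: template[0:33] = GAGTTTACCGATGAAAAGGCACCTTGTGGGGAT
Complement it base by base (A<->T, C<->G), keeping left-to-right order:
  [0:5] GAGTT -> CTCAA
  [5:10] TACCG -> ATGGC
  [10:15] ATGAA -> TACTT
  [15:20] AAGGC -> TTCCG
  [20:25] ACCTT -> TGGAA
  [25:30] GTGGG -> CACCC
  [30:33] GAT -> CTA
Concatenate: CTCAAATGGCTACTTTTCCGTGGAACACCCCTA (length 33; written aligned with the template, i.e. 3'->5').

Answer: CTCAAATGGCTACTTTTCCGTGGAACACCCCTA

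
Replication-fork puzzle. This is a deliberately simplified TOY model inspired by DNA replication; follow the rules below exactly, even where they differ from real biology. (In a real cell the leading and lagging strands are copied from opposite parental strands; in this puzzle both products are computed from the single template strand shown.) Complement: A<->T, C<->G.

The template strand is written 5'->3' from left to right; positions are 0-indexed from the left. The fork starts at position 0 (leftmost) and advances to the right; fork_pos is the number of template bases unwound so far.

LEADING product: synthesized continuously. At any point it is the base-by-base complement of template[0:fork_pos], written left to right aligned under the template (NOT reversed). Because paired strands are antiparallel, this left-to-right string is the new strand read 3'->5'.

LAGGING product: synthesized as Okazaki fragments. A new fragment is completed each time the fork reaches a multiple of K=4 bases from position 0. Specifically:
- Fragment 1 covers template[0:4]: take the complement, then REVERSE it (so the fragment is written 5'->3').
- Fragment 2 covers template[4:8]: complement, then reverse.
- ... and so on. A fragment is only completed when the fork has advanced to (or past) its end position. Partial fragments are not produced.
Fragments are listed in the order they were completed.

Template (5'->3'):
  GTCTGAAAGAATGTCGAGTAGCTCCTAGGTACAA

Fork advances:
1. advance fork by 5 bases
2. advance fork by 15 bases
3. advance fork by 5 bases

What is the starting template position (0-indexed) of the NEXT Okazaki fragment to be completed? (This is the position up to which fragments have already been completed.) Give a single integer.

Answer: 24

Derivation:
Step 1: advance 5 -> fork_pos = 0 + 5 = 5. Reached multiple(s) of 4: 4 -> fragment 1 completed (1 total).
Step 2: advance 15 -> fork_pos = 5 + 15 = 20. Reached multiple(s) of 4: 8, 12, 16, 20 -> fragments 2-5 completed (5 total).
Step 3: advance 5 -> fork_pos = 20 + 5 = 25. Reached multiple(s) of 4: 24 -> fragment 6 completed (6 total).
6 fragment(s) completed, covering template[0:24] (6 x 4 = 24). The next fragment, fragment 7, covers template[24:28], so it starts at position 24.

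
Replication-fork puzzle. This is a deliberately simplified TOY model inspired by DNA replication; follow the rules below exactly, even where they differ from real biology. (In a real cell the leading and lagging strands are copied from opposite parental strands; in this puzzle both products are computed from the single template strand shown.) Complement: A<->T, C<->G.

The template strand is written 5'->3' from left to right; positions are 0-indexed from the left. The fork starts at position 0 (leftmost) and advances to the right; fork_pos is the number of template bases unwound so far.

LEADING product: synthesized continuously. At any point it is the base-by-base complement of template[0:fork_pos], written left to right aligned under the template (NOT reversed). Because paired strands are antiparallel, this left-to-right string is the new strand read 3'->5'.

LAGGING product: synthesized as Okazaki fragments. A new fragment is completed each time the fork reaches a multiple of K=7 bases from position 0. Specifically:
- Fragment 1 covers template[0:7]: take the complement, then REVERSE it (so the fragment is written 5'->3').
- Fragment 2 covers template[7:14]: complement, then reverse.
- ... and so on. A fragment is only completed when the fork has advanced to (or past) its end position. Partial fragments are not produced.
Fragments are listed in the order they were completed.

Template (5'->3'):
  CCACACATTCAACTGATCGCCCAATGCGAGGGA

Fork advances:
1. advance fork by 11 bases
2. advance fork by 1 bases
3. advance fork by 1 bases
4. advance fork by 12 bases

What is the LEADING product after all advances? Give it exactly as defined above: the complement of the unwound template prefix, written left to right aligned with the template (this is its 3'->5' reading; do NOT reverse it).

Answer: GGTGTGTAAGTTGACTAGCGGGTTA

Derivation:
Step 1: advance 11 -> fork_pos = 0 + 11 = 11.
Step 2: advance 1 -> fork_pos = 11 + 1 = 12.
Step 3: advance 1 -> fork_pos = 12 + 1 = 13.
Step 4: advance 12 -> fork_pos = 13 + 12 = 25.
Unwound prefix: template[0:25] = CCACACATTCAACTGATCGCCCAAT
Complement it base by base (A<->T, C<->G), keeping left-to-right order:
  [0:5] CCACA -> GGTGT
  [5:10] CATTC -> GTAAG
  [10:15] AACTG -> TTGAC
  [15:20] ATCGC -> TAGCG
  [20:25] CCAAT -> GGTTA
Concatenate: GGTGTGTAAGTTGACTAGCGGGTTA (length 25; written aligned with the template, i.e. 3'->5').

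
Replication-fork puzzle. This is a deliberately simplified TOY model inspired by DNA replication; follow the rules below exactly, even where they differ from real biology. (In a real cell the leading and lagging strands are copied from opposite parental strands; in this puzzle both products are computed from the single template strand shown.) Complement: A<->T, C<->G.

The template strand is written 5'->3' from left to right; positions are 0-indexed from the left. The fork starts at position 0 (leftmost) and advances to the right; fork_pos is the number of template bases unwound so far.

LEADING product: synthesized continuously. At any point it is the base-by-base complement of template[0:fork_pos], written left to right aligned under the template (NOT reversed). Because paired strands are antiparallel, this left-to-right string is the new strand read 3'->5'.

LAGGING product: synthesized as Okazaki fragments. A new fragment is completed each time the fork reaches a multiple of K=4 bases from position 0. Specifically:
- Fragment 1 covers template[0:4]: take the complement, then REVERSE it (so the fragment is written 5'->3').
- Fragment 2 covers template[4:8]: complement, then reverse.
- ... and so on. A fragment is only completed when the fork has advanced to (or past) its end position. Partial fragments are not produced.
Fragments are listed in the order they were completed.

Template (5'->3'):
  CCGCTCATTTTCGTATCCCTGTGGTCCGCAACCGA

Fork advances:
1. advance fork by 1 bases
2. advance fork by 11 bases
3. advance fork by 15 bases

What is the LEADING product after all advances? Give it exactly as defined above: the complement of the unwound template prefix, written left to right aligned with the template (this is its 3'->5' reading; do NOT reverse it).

Step 1: advance 1 -> fork_pos = 0 + 1 = 1.
Step 2: advance 11 -> fork_pos = 1 + 11 = 12.
Step 3: advance 15 -> fork_pos = 12 + 15 = 27.
Unwound prefix: template[0:27] = CCGCTCATTTTCGTATCCCTGTGGTCC
Complement it base by base (A<->T, C<->G), keeping left-to-right order:
  [0:5] CCGCT -> GGCGA
  [5:10] CATTT -> GTAAA
  [10:15] TCGTA -> AGCAT
  [15:20] TCCCT -> AGGGA
  [20:25] GTGGT -> CACCA
  [25:27] CC -> GG
Concatenate: GGCGAGTAAAAGCATAGGGACACCAGG (length 27; written aligned with the template, i.e. 3'->5').

Answer: GGCGAGTAAAAGCATAGGGACACCAGG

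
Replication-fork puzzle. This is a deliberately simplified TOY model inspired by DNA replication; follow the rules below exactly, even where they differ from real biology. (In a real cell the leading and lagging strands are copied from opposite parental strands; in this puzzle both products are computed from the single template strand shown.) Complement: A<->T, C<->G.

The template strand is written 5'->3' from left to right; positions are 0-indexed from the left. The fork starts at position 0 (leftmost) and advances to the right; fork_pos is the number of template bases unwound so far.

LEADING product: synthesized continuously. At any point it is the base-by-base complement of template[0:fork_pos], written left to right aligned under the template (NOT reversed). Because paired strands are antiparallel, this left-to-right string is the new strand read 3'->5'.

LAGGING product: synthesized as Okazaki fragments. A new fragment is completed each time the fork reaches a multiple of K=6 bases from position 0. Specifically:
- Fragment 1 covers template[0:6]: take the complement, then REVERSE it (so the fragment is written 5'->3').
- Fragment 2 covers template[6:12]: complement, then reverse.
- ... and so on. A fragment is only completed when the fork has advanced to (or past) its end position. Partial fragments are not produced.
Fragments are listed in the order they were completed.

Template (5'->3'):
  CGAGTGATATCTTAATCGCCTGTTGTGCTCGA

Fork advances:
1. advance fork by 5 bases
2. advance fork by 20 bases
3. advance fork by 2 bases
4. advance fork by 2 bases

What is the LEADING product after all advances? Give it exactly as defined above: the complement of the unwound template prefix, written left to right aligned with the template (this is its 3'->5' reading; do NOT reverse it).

Step 1: advance 5 -> fork_pos = 0 + 5 = 5.
Step 2: advance 20 -> fork_pos = 5 + 20 = 25.
Step 3: advance 2 -> fork_pos = 25 + 2 = 27.
Step 4: advance 2 -> fork_pos = 27 + 2 = 29.
Unwound prefix: template[0:29] = CGAGTGATATCTTAATCGCCTGTTGTGCT
Complement it base by base (A<->T, C<->G), keeping left-to-right order:
  [0:5] CGAGT -> GCTCA
  [5:10] GATAT -> CTATA
  [10:15] CTTAA -> GAATT
  [15:20] TCGCC -> AGCGG
  [20:25] TGTTG -> ACAAC
  [25:29] TGCT -> ACGA
Concatenate: GCTCACTATAGAATTAGCGGACAACACGA (length 29; written aligned with the template, i.e. 3'->5').

Answer: GCTCACTATAGAATTAGCGGACAACACGA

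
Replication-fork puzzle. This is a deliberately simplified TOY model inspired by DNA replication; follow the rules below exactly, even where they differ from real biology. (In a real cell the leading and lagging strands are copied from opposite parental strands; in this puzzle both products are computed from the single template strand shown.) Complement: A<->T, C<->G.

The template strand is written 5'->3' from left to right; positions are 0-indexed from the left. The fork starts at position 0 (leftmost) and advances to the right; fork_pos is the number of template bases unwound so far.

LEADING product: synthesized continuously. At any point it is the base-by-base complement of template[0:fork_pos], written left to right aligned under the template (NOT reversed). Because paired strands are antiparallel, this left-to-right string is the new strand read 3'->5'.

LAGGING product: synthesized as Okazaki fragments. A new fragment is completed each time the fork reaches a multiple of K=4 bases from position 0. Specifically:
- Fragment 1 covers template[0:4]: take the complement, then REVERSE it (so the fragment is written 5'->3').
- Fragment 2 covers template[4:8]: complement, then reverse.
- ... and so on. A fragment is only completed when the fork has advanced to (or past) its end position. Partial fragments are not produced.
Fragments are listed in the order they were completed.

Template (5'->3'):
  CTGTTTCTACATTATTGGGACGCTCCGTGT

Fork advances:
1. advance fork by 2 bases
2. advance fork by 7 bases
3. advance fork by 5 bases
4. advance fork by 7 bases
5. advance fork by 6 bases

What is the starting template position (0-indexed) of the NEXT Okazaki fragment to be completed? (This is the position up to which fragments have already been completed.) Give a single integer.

Step 1: advance 2 -> fork_pos = 0 + 2 = 2. Next multiple of 4 is 4 (not reached); still 0 fragment(s).
Step 2: advance 7 -> fork_pos = 2 + 7 = 9. Reached multiple(s) of 4: 4, 8 -> fragments 1-2 completed (2 total).
Step 3: advance 5 -> fork_pos = 9 + 5 = 14. Reached multiple(s) of 4: 12 -> fragment 3 completed (3 total).
Step 4: advance 7 -> fork_pos = 14 + 7 = 21. Reached multiple(s) of 4: 16, 20 -> fragments 4-5 completed (5 total).
Step 5: advance 6 -> fork_pos = 21 + 6 = 27. Reached multiple(s) of 4: 24 -> fragment 6 completed (6 total).
6 fragment(s) completed, covering template[0:24] (6 x 4 = 24). The next fragment, fragment 7, covers template[24:28], so it starts at position 24.

Answer: 24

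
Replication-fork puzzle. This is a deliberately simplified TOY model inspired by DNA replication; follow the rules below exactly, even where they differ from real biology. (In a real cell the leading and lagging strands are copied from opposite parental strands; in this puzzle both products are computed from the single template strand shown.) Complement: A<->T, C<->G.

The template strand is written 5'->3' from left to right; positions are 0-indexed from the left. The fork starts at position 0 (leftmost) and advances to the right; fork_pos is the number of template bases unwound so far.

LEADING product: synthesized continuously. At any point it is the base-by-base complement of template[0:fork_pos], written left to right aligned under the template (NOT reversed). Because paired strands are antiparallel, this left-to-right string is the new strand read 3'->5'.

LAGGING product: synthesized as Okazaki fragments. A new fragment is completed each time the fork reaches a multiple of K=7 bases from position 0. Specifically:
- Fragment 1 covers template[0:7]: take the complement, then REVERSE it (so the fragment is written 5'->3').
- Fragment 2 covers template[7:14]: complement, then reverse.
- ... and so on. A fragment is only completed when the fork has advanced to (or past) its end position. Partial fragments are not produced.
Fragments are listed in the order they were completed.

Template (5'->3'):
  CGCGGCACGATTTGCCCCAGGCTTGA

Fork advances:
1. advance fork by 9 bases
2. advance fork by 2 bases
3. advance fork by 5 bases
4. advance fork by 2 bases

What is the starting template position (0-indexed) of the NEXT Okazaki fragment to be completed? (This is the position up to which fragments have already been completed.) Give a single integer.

Step 1: advance 9 -> fork_pos = 0 + 9 = 9. Reached multiple(s) of 7: 7 -> fragment 1 completed (1 total).
Step 2: advance 2 -> fork_pos = 9 + 2 = 11. Next multiple of 7 is 14 (not reached); still 1 fragment(s).
Step 3: advance 5 -> fork_pos = 11 + 5 = 16. Reached multiple(s) of 7: 14 -> fragment 2 completed (2 total).
Step 4: advance 2 -> fork_pos = 16 + 2 = 18. Next multiple of 7 is 21 (not reached); still 2 fragment(s).
2 fragment(s) completed, covering template[0:14] (2 x 7 = 14). The next fragment, fragment 3, covers template[14:21], so it starts at position 14.

Answer: 14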